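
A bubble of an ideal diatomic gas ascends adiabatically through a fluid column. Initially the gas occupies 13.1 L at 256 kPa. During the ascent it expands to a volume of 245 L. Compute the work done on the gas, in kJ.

γ = 7/5 for a diatomic ideal gas.
P₂ = P₁(V₁/V₂)^γ = 256×(13.1/245)^(7/5) = 4.242 kPa.
For a reversible adiabat, W_by_gas = (P₁V₁ − P₂V₂)/(γ−1).
W_by = (256000×0.0131 − 4242×0.245) / (2/5) = 5786 J.
W_on_gas = −W_by = -5786 J.

W ≈ -5.79 kJ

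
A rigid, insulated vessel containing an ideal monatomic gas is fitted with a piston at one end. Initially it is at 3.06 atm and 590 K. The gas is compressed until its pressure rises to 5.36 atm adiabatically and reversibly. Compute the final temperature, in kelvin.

T₂ ≈ 738 K

Adiabatic: T₂/T₁ = (P₂/P₁)^((γ−1)/γ).
For a monatomic ideal gas γ = 5/3, so (γ−1)/γ = 2/5.
T₂ = 590 × (5.36/3.06)^(2/5) = 738.3 K.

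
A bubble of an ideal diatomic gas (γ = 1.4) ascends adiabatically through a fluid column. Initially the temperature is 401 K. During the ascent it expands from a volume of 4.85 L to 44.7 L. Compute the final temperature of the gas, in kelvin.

For a reversible adiabat TV^(γ−1) is constant, so T₂ = T₁ (V₁/V₂)^(γ−1).
T₂ = 401 × (4.85/44.7)^(0.4) = 164.9 K.

T₂ ≈ 165 K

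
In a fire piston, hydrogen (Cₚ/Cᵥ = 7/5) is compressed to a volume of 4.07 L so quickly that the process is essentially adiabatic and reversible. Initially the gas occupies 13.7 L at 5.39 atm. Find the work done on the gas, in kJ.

W ≈ 11.7 kJ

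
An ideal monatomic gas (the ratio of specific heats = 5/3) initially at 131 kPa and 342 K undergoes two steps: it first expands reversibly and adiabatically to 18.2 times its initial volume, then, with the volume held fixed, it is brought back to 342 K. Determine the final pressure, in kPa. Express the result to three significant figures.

Adiabatic step (PV^γ = const): P₂ = 131×(1/18.2)^(5/3) = 1.04 kPa; T₂ = 342×(1/18.2)^(2/3) = 49.43 K.
Isochoric: P₃ = P₂(T₃/T₂) = 1.04 × (342/49.43) = 7.198 kPa.

P₃ ≈ 7.20 kPa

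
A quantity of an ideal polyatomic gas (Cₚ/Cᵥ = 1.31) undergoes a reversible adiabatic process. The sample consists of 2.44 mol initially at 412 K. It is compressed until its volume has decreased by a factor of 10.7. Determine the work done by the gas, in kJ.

Adiabatic: T₁V₁^(γ−1) = T₂V₂^(γ−1) ⇒ T₂ = T₁ (V₁/V₂)^(γ−1).
T₂ = 412 × 10.7^(0.31) = 859 K.
Q = 0, so ΔU = W_on_gas = nCᵥΔT with Cᵥ = R/(γ−1) = 26.82 J/(mol·K).
ΔU = 2.44 × 26.82 × (859 − 412) = 29250 J.
Work done by the gas = −ΔU = -29250 J.

W ≈ -29.3 kJ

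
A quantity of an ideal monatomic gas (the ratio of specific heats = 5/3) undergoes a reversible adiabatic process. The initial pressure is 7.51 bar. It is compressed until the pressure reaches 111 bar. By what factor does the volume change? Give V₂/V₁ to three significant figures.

V₂/V₁ ≈ 0.199

From PV^γ = const, V₂/V₁ = (P₁/P₂)^(1/γ).
V₂/V₁ = (7.51/111)^(3/5) = 0.1987.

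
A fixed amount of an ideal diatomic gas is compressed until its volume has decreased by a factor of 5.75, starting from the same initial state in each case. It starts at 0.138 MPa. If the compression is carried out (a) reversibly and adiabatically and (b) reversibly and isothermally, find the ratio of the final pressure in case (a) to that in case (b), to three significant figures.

P_adiabatic / P_isothermal ≈ 2.01

For a diatomic ideal gas γ = 7/5.
Isothermal: P_b = P₁(V₁/V₂) = 0.138×5.75.
Adiabatic: P_a = P₁(V₁/V₂)^γ = 0.138×5.75^(7/5).
P_a/P_b = (V₁/V₂)^(γ−1) = 5.75^(2/5) = 2.013.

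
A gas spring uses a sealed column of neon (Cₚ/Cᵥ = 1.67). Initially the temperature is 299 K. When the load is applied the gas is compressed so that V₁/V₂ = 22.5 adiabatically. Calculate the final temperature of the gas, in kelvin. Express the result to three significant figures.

T₂ ≈ 2410 K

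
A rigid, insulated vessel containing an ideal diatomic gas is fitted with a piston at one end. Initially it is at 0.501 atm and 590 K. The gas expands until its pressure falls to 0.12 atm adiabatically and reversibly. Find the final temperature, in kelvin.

Adiabatic: T₂/T₁ = (P₂/P₁)^((γ−1)/γ).
For a diatomic ideal gas γ = 7/5, so (γ−1)/γ = 2/7.
T₂ = 590 × (0.12/0.501)^(2/7) = 392.2 K.

T₂ ≈ 392 K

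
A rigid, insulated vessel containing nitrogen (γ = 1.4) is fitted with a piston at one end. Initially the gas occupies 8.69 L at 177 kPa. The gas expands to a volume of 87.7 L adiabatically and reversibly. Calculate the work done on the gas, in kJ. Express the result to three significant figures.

P₂ = P₁(V₁/V₂)^γ = 177×(8.69/87.7)^(1.4) = 6.957 kPa.
For a reversible adiabat, W_by_gas = (P₁V₁ − P₂V₂)/(γ−1).
W_by = (177000×0.00869 − 6957×0.0877) / (0.4) = 2320 J.
W_on_gas = −W_by = -2320 J.

W ≈ -2.32 kJ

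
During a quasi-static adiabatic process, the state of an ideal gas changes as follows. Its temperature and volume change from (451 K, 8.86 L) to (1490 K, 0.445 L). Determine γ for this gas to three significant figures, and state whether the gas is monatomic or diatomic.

γ ≈ 1.40; diatomic

TV^(γ−1) = const ⇒ γ − 1 = ln(T₂/T₁) / ln(V₁/V₂).
γ = 1 + ln(1490/451) / ln(8.86/0.445) = 1.4.
γ ≈ 1.40 is close to 7/5, so the gas is diatomic.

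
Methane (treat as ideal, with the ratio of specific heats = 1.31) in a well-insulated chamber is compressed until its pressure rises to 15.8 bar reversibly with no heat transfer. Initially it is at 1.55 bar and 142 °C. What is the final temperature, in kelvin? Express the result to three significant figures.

T₂ ≈ 719 K

Along an adiabat T P^((1−γ)/γ) is constant, so T₂ = T₁ (P₂/P₁)^((γ−1)/γ).
T₁ = 142 °C = 415.1 K.
T₂ = 415.1 × (15.8/1.55)^(0.237) = 719.1 K.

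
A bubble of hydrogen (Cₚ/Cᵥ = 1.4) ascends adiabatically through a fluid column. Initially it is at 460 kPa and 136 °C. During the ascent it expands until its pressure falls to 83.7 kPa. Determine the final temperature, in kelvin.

Along an adiabat T P^((1−γ)/γ) is constant, so T₂ = T₁ (P₂/P₁)^((γ−1)/γ).
T₁ = 136 °C = 409.1 K.
T₂ = 409.1 × (83.7/460)^(0.286) = 251.4 K.

T₂ ≈ 251 K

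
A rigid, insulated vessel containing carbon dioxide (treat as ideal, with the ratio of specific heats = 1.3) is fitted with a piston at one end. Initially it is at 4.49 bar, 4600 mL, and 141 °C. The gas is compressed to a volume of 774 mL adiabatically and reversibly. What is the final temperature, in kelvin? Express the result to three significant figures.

For a reversible adiabat TV^(γ−1) is constant, so T₂ = T₁ (V₁/V₂)^(γ−1).
T₁ = 141 °C = 414.1 K.
T₂ = 414.1 × (4600/774)^(0.3) = 706.9 K.

T₂ ≈ 707 K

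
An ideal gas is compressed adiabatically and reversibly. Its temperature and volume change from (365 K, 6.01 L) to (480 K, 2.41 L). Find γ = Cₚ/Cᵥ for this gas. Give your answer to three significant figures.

γ ≈ 1.30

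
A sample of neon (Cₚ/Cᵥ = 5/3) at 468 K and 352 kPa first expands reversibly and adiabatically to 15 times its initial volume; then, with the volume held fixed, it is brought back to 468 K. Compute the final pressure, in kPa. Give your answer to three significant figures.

P₃ ≈ 23.5 kPa

Adiabatic step (PV^γ = const): P₂ = 352×(1/15)^(5/3) = 3.858 kPa; T₂ = 468×(1/15)^(2/3) = 76.95 K.
Isochoric: P₃ = P₂(T₃/T₂) = 3.858 × (468/76.95) = 23.47 kPa.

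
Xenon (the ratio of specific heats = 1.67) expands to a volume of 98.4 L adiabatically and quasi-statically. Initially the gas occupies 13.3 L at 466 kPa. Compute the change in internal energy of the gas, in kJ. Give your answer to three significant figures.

P₂ = P₁(V₁/V₂)^γ = 466×(13.3/98.4)^(1.67) = 16.48 kPa.
For a reversible adiabat, W_by_gas = (P₁V₁ − P₂V₂)/(γ−1).
W_by = (466000×0.0133 − 16480×0.0984) / (0.67) = 6830 J.
Q = 0 ⇒ ΔU = −W_by = -6830 J.

ΔU ≈ -6.83 kJ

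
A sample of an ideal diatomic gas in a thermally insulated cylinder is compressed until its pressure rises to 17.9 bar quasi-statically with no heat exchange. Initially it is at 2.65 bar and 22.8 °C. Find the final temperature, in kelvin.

Adiabatic: T₂/T₁ = (P₂/P₁)^((γ−1)/γ).
For a diatomic ideal gas γ = 7/5, so (γ−1)/γ = 2/7.
T₁ = 22.8 °C = 295.9 K.
T₂ = 295.9 × (17.9/2.65)^(2/7) = 510.8 K.

T₂ ≈ 511 K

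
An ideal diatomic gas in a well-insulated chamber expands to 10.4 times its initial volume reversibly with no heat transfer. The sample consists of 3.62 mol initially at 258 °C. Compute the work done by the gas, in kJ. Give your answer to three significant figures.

Adiabatic: T₁V₁^(γ−1) = T₂V₂^(γ−1) ⇒ T₂ = T₁ (V₁/V₂)^(γ−1).
γ = 7/5 for a diatomic ideal gas, so γ−1 = 2/5.
T₁ = 258 °C = 531.1 K.
T₂ = 531.1 × (1/10.4)^(2/5) = 208.2 K.
Q = 0, so ΔU = W_on_gas = nCᵥΔT with Cᵥ = R/(γ−1) = 20.79 J/(mol·K).
ΔU = 3.62 × 20.79 × (208.2 − 531.1) = -24300 J.
Work done by the gas = −ΔU = 24300 J.

W ≈ 24.3 kJ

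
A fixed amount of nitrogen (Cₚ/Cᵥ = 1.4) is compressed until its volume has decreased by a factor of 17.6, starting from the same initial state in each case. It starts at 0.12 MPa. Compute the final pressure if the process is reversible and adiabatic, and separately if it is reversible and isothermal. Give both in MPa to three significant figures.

Isothermal: P₂ = P₁(V₁/V₂) = 0.12×17.6 = 2.112 MPa.
Adiabatic: P₂ = P₁(V₁/V₂)^γ = 0.12×17.6^(1.4) = 6.651 MPa.

adiabatic: 6.65 MPa; isothermal: 2.11 MPa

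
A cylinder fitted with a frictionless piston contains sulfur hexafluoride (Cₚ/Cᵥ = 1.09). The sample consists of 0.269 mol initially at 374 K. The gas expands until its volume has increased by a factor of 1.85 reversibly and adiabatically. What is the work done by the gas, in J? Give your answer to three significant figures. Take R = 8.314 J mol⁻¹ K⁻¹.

W ≈ 501 J

For a reversible adiabat TV^(γ−1) is constant, so T₂ = T₁ (V₁/V₂)^(γ−1).
T₂ = 374 × (1/1.85)^(0.09) = 353.9 K.
Q = 0, so ΔU = W_on_gas = nCᵥΔT with Cᵥ = R/(γ−1) = 92.38 J/(mol·K).
ΔU = 0.269 × 92.38 × (353.9 − 374) = -500.6 J.
Work done by the gas = −ΔU = 500.6 J.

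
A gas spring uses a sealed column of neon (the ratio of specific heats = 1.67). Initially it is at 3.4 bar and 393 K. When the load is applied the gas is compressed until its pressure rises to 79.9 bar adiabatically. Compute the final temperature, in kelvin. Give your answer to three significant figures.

Along an adiabat T P^((1−γ)/γ) is constant, so T₂ = T₁ (P₂/P₁)^((γ−1)/γ).
T₂ = 393 × (79.9/3.4)^(0.401) = 1395 K.

T₂ ≈ 1390 K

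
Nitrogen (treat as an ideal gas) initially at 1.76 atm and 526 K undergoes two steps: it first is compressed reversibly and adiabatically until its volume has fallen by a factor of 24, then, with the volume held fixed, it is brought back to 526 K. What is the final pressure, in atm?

For a diatomic ideal gas γ = 7/5.
Adiabatic step (PV^γ = const): P₂ = 1.76×24^(7/5) = 150.6 atm; T₂ = 526×24^(2/5) = 1875 K.
Isochoric: P₃ = P₂(T₃/T₂) = 150.6 × (526/1875) = 42.24 atm.

P₃ ≈ 42.2 atm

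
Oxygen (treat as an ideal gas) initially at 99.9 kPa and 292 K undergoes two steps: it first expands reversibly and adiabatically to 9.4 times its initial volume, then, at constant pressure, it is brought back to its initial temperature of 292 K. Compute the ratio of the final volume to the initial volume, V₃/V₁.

V₃/V₁ ≈ 23.0

For a diatomic ideal gas γ = 7/5.
Adiabatic step: V₂/V₁ = 9.4; T₂ = T₁·(1/9.4)^(2/5) = 119.2 K.
Isobaric step: V₃/V₂ = T₃/T₂ = 292/119.2.
V₃/V₁ = (V₂/V₁)(V₃/V₂) = 9.4 × (292/119.2) = 23.03.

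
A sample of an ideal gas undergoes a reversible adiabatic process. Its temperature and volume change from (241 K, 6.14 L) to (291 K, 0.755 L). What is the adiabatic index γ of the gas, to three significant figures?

γ ≈ 1.09

TV^(γ−1) = const ⇒ γ − 1 = ln(T₂/T₁) / ln(V₁/V₂).
γ = 1 + ln(291/241) / ln(6.14/0.755) = 1.09.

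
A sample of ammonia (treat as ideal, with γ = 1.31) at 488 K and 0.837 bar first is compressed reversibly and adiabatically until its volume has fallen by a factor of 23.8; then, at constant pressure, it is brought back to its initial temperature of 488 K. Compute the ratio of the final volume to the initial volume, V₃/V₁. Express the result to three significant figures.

V₃/V₁ ≈ 0.0157

Adiabatic step: V₂/V₁ = 0.04202; T₂ = T₁·23.8^(0.31) = 1304 K.
Isobaric step: V₃/V₂ = T₃/T₂ = 488/1304.
V₃/V₁ = (V₂/V₁)(V₃/V₂) = 0.04202 × (488/1304) = 0.01573.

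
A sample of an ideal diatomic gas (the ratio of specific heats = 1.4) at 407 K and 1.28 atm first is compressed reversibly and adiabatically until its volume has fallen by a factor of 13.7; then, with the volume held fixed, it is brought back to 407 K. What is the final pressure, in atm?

P₃ ≈ 17.5 atm

Adiabatic step (PV^γ = const): P₂ = 1.28×13.7^(1.4) = 49.96 atm; T₂ = 407×13.7^(0.4) = 1160 K.
Isochoric: P₃ = P₂(T₃/T₂) = 49.96 × (407/1160) = 17.54 atm.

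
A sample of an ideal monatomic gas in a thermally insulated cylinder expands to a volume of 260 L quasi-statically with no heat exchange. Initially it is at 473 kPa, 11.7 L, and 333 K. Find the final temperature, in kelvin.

T₂ ≈ 42.1 K

For a reversible adiabat TV^(γ−1) is constant, so T₂ = T₁ (V₁/V₂)^(γ−1).
γ = 5/3 for a monatomic ideal gas.
T₂ = 333 × (11.7/260)^(2/3) = 42.13 K.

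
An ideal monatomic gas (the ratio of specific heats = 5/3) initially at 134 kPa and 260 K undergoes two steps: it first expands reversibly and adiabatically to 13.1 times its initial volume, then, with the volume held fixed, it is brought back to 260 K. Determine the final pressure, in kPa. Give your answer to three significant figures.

P₃ ≈ 10.2 kPa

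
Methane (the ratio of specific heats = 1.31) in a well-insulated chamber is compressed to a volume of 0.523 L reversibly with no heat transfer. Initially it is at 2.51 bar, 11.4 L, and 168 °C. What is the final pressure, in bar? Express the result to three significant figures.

P₂ ≈ 142 bar

Adiabatic: P₁V₁^γ = P₂V₂^γ ⇒ P₂ = P₁ (V₁/V₂)^γ.
P₂ = 2.51 × (11.4/0.523)^(1.31) = 142.2 bar.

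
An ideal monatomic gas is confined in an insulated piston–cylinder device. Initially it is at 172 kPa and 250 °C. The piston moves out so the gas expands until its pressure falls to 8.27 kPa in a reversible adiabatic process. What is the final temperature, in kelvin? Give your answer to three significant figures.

T₂ ≈ 155 K

Along an adiabat T P^((1−γ)/γ) is constant, so T₂ = T₁ (P₂/P₁)^((γ−1)/γ).
For a monatomic ideal gas γ = 5/3, so (γ−1)/γ = 2/5.
T₁ = 250 °C = 523.1 K.
T₂ = 523.1 × (8.27/172)^(2/5) = 155.4 K.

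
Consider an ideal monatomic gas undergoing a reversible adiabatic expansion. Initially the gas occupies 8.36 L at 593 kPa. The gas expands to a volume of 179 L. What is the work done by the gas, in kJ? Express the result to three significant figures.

W ≈ 6.47 kJ

γ = 5/3 for a monatomic ideal gas.
P₂ = P₁(V₁/V₂)^γ = 593×(8.36/179)^(5/3) = 3.592 kPa.
For a reversible adiabat, W_by_gas = (P₁V₁ − P₂V₂)/(γ−1).
W_by = (593000×0.00836 − 3592×0.179) / (2/3) = 6472 J.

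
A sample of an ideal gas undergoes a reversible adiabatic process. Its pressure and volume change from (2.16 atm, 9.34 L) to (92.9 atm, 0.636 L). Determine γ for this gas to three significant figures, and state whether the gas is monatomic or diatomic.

PV^γ = const ⇒ γ = ln(P₂/P₁) / ln(V₁/V₂).
γ = ln(92.9/2.16) / ln(9.34/0.636) = 1.4.
γ ≈ 1.40 is close to 7/5, so the gas is diatomic.

γ ≈ 1.40; diatomic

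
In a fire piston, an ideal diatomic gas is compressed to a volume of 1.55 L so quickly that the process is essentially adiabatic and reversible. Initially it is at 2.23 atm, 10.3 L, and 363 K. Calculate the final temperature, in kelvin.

For a reversible adiabat TV^(γ−1) is constant, so T₂ = T₁ (V₁/V₂)^(γ−1).
γ = 7/5 for a diatomic ideal gas.
T₂ = 363 × (10.3/1.55)^(2/5) = 774.3 K.

T₂ ≈ 774 K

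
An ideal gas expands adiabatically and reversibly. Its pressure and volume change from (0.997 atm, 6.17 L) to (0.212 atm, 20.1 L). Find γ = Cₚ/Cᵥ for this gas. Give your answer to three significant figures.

γ ≈ 1.31

PV^γ = const ⇒ γ = ln(P₂/P₁) / ln(V₁/V₂).
γ = ln(0.212/0.997) / ln(6.17/20.1) = 1.311.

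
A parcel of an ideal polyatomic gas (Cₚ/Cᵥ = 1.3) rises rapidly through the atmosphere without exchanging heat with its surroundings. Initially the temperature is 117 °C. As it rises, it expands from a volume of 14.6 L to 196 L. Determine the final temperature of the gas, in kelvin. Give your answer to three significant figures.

T₂ ≈ 179 K

Adiabatic: T₁V₁^(γ−1) = T₂V₂^(γ−1) ⇒ T₂ = T₁ (V₁/V₂)^(γ−1).
T₁ = 117 °C = 390.1 K.
T₂ = 390.1 × (14.6/196)^(0.3) = 179 K.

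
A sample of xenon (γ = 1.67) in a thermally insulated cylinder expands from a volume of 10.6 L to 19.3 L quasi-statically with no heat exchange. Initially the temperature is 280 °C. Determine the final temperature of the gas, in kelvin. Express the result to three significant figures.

T₂ ≈ 370 K

Adiabatic: T₁V₁^(γ−1) = T₂V₂^(γ−1) ⇒ T₂ = T₁ (V₁/V₂)^(γ−1).
T₁ = 280 °C = 553.1 K.
T₂ = 553.1 × (10.6/19.3)^(0.67) = 370.2 K.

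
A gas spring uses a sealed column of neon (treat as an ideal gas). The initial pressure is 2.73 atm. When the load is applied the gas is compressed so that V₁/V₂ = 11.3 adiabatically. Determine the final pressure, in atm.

Adiabatic: P₁V₁^γ = P₂V₂^γ ⇒ P₂ = P₁ (V₁/V₂)^γ.
For a monatomic ideal gas γ = 5/3.
P₂ = 2.73 × 11.3^(5/3) = 155.3 atm.

P₂ ≈ 155 atm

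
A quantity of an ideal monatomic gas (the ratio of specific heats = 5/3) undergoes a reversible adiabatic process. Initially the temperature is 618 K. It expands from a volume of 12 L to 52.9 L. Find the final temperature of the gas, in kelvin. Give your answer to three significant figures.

T₂ ≈ 230 K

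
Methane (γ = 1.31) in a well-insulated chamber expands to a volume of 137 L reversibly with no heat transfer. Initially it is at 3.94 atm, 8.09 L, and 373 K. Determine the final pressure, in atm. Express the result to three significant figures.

Since PV^γ is constant along a reversible adiabat, P₂ = P₁ (V₁/V₂)^γ.
P₂ = 3.94 × (8.09/137)^(1.31) = 0.09678 atm.

P₂ ≈ 0.0968 atm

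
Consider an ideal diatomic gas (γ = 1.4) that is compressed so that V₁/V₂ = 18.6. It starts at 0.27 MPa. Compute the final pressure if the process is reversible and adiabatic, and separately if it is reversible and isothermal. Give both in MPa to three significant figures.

adiabatic: 16.2 MPa; isothermal: 5.02 MPa

Isothermal: P₂ = P₁(V₁/V₂) = 0.27×18.6 = 5.022 MPa.
Adiabatic: P₂ = P₁(V₁/V₂)^γ = 0.27×18.6^(1.4) = 16.17 MPa.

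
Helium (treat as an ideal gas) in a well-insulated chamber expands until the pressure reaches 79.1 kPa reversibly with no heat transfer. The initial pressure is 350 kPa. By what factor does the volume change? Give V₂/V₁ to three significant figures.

V₂/V₁ ≈ 2.44

From PV^γ = const, V₂/V₁ = (P₁/P₂)^(1/γ).
For a monatomic ideal gas γ = 5/3.
V₂/V₁ = (350/79.1)^(3/5) = 2.441.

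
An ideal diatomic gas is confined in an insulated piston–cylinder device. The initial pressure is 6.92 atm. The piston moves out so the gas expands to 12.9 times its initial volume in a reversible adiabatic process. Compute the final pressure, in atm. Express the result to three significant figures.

P₂ ≈ 0.193 atm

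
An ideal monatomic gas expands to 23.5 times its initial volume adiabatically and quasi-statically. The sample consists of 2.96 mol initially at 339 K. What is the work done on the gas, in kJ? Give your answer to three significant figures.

W ≈ -11.0 kJ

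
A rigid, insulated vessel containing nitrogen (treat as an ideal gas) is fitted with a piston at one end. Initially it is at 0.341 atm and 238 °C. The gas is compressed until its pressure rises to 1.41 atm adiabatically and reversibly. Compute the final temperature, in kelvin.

T₂ ≈ 767 K

Along an adiabat T P^((1−γ)/γ) is constant, so T₂ = T₁ (P₂/P₁)^((γ−1)/γ).
For a diatomic ideal gas γ = 7/5, so (γ−1)/γ = 2/7.
T₁ = 238 °C = 511.1 K.
T₂ = 511.1 × (1.41/0.341)^(2/7) = 766.8 K.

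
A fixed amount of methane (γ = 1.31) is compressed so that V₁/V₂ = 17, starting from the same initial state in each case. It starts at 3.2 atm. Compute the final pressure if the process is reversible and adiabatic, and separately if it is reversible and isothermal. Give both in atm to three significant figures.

Isothermal: P₂ = P₁(V₁/V₂) = 3.2×17 = 54.4 atm.
Adiabatic: P₂ = P₁(V₁/V₂)^γ = 3.2×17^(1.31) = 130.9 atm.

adiabatic: 131 atm; isothermal: 54.4 atm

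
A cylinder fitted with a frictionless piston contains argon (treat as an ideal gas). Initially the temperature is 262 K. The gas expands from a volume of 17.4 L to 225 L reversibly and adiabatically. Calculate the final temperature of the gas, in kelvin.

T₂ ≈ 47.6 K

Adiabatic: T₁V₁^(γ−1) = T₂V₂^(γ−1) ⇒ T₂ = T₁ (V₁/V₂)^(γ−1).
For a monatomic ideal gas γ = 5/3, so γ−1 = 2/3.
T₂ = 262 × (17.4/225)^(2/3) = 47.56 K.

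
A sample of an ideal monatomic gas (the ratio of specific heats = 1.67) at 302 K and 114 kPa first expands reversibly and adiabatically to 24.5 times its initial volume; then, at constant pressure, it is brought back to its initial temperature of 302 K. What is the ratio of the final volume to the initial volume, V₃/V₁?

Adiabatic step: V₂/V₁ = 24.5; T₂ = T₁·(1/24.5)^(0.67) = 35.42 K.
Isobaric step: V₃/V₂ = T₃/T₂ = 302/35.42.
V₃/V₁ = (V₂/V₁)(V₃/V₂) = 24.5 × (302/35.42) = 208.9.

V₃/V₁ ≈ 209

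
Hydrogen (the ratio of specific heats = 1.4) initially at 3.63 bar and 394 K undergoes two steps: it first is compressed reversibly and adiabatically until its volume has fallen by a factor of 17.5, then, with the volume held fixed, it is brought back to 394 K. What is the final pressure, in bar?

Adiabatic step (PV^γ = const): P₂ = 3.63×17.5^(1.4) = 199.6 bar; T₂ = 394×17.5^(0.4) = 1238 K.
Isochoric: P₃ = P₂(T₃/T₂) = 199.6 × (394/1238) = 63.52 bar.

P₃ ≈ 63.5 bar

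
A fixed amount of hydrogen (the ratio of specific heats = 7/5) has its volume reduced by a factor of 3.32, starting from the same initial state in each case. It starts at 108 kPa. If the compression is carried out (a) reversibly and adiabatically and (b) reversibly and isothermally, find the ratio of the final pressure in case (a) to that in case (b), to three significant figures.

Isothermal: P_b = P₁(V₁/V₂) = 108×3.32.
Adiabatic: P_a = P₁(V₁/V₂)^γ = 108×3.32^(7/5).
P_a/P_b = (V₁/V₂)^(γ−1) = 3.32^(2/5) = 1.616.

P_adiabatic / P_isothermal ≈ 1.62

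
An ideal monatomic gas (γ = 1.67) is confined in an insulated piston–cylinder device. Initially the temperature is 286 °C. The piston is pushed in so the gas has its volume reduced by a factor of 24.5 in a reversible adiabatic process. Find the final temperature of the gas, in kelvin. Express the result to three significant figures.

Adiabatic: T₁V₁^(γ−1) = T₂V₂^(γ−1) ⇒ T₂ = T₁ (V₁/V₂)^(γ−1).
T₁ = 286 °C = 559.1 K.
T₂ = 559.1 × 24.5^(0.67) = 4767 K.

T₂ ≈ 4770 K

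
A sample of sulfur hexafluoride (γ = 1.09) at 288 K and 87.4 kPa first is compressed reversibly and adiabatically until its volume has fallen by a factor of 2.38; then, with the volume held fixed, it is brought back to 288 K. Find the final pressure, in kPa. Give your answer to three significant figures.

P₃ ≈ 208 kPa

Adiabatic step (PV^γ = const): P₂ = 87.4×2.38^(1.09) = 224.9 kPa; T₂ = 288×2.38^(0.09) = 311.4 K.
Isochoric: P₃ = P₂(T₃/T₂) = 224.9 × (288/311.4) = 208 kPa.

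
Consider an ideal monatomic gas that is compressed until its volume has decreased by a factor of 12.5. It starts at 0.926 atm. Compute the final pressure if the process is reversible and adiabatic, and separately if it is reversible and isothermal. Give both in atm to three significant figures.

For a monatomic ideal gas γ = 5/3.
Isothermal: P₂ = P₁(V₁/V₂) = 0.926×12.5 = 11.58 atm.
Adiabatic: P₂ = P₁(V₁/V₂)^γ = 0.926×12.5^(5/3) = 62.34 atm.

adiabatic: 62.3 atm; isothermal: 11.6 atm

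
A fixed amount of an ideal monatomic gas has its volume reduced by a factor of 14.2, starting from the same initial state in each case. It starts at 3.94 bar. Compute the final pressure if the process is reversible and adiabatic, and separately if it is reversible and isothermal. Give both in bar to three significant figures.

For a monatomic ideal gas γ = 5/3.
Isothermal: P₂ = P₁(V₁/V₂) = 3.94×14.2 = 55.95 bar.
Adiabatic: P₂ = P₁(V₁/V₂)^γ = 3.94×14.2^(5/3) = 328.1 bar.

adiabatic: 328 bar; isothermal: 55.9 bar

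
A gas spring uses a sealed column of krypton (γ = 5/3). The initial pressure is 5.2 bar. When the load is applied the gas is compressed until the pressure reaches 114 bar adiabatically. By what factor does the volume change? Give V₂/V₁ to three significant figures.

V₂/V₁ ≈ 0.157

From PV^γ = const, V₂/V₁ = (P₁/P₂)^(1/γ).
V₂/V₁ = (5.2/114)^(3/5) = 0.1568.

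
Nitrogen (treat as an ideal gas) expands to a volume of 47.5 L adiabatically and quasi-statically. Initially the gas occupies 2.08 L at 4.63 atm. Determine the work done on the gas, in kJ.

W ≈ -1.74 kJ

γ = 7/5 for a diatomic ideal gas.
P₂ = P₁(V₁/V₂)^γ = 4.63×(2.08/47.5)^(7/5) = 0.05801 atm.
For a reversible adiabat, W_by_gas = (P₁V₁ − P₂V₂)/(γ−1).
W_by = (469100×0.00208 − 5878×0.0475) / (2/5) = 1742 J.
W_on_gas = −W_by = -1742 J.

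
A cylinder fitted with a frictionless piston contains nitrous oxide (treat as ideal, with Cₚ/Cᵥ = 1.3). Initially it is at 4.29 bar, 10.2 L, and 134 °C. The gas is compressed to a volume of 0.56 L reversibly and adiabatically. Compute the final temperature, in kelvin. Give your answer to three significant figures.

T₂ ≈ 972 K

Adiabatic: T₁V₁^(γ−1) = T₂V₂^(γ−1) ⇒ T₂ = T₁ (V₁/V₂)^(γ−1).
T₁ = 134 °C = 407.1 K.
T₂ = 407.1 × (10.2/0.56)^(0.3) = 972.5 K.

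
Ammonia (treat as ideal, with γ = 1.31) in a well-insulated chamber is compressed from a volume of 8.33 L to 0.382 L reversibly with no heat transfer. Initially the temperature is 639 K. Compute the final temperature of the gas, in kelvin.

For a reversible adiabat TV^(γ−1) is constant, so T₂ = T₁ (V₁/V₂)^(γ−1).
T₂ = 639 × (8.33/0.382)^(0.31) = 1661 K.

T₂ ≈ 1660 K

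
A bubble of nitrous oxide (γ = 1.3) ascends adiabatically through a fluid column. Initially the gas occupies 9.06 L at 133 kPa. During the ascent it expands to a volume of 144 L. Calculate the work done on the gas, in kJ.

W ≈ -2.26 kJ

P₂ = P₁(V₁/V₂)^γ = 133×(9.06/144)^(1.3) = 3.65 kPa.
For a reversible adiabat, W_by_gas = (P₁V₁ − P₂V₂)/(γ−1).
W_by = (133000×0.00906 − 3650×0.144) / (0.3) = 2265 J.
W_on_gas = −W_by = -2265 J.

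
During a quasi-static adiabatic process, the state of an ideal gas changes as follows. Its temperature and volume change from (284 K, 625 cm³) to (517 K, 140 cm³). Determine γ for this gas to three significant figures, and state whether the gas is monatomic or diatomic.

TV^(γ−1) = const ⇒ γ − 1 = ln(T₂/T₁) / ln(V₁/V₂).
γ = 1 + ln(517/284) / ln(625/140) = 1.4.
γ ≈ 1.40 is close to 7/5, so the gas is diatomic.

γ ≈ 1.40; diatomic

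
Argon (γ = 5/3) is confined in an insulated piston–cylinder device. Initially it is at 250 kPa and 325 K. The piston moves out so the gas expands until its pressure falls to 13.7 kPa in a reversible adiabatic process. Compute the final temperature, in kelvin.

T₂ ≈ 102 K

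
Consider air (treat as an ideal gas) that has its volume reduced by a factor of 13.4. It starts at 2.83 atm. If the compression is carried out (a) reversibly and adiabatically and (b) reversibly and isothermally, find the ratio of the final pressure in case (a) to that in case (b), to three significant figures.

P_adiabatic / P_isothermal ≈ 2.82

For a diatomic ideal gas γ = 7/5.
Isothermal: P_b = P₁(V₁/V₂) = 2.83×13.4.
Adiabatic: P_a = P₁(V₁/V₂)^γ = 2.83×13.4^(7/5).
P_a/P_b = (V₁/V₂)^(γ−1) = 13.4^(2/5) = 2.824.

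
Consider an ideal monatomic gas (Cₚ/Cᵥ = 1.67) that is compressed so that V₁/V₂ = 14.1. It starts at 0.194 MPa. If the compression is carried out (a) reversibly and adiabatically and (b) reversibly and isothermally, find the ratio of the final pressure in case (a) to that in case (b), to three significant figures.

P_adiabatic / P_isothermal ≈ 5.89

Isothermal: P_b = P₁(V₁/V₂) = 0.194×14.1.
Adiabatic: P_a = P₁(V₁/V₂)^γ = 0.194×14.1^(1.67).
P_a/P_b = (V₁/V₂)^(γ−1) = 14.1^(0.67) = 5.888.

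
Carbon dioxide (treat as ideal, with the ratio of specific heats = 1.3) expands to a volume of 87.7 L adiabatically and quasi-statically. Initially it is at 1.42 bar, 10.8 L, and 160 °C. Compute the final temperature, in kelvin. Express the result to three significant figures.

T₂ ≈ 231 K

Adiabatic: T₁V₁^(γ−1) = T₂V₂^(γ−1) ⇒ T₂ = T₁ (V₁/V₂)^(γ−1).
T₁ = 160 °C = 433.1 K.
T₂ = 433.1 × (10.8/87.7)^(0.3) = 231.1 K.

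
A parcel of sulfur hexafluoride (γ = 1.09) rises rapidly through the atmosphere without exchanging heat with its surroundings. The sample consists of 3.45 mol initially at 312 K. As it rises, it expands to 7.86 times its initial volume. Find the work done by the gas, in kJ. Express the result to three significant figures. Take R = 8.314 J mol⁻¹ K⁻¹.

For a reversible adiabat TV^(γ−1) is constant, so T₂ = T₁ (V₁/V₂)^(γ−1).
T₂ = 312 × (1/7.86)^(0.09) = 259.2 K.
Q = 0, so ΔU = W_on_gas = nCᵥΔT with Cᵥ = R/(γ−1) = 92.38 J/(mol·K).
ΔU = 3.45 × 92.38 × (259.2 − 312) = -16840 J.
Work done by the gas = −ΔU = 16840 J.

W ≈ 16.8 kJ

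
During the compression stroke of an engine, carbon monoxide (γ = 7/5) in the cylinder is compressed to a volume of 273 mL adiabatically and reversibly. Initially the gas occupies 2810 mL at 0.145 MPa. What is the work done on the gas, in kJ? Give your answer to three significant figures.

W ≈ 1.57 kJ

P₂ = P₁(V₁/V₂)^γ = 0.145×(2810/273)^(7/5) = 3.793 MPa.
For a reversible adiabat, W_by_gas = (P₁V₁ − P₂V₂)/(γ−1).
W_by = (145000×0.00281 − 3.793×10^6×0.000273) / (2/5) = -1570 J.
W_on_gas = −W_by = 1570 J.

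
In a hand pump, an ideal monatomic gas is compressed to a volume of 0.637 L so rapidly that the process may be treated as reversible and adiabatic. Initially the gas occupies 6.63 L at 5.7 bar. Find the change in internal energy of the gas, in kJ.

ΔU ≈ 21.4 kJ

γ = 5/3 for a monatomic ideal gas.
P₂ = P₁(V₁/V₂)^γ = 5.7×(6.63/0.637)^(5/3) = 282.8 bar.
For a reversible adiabat, W_by_gas = (P₁V₁ − P₂V₂)/(γ−1).
W_by = (570000×0.00663 − 2.828×10^7×0.000637) / (2/3) = -21350 J.
Q = 0 ⇒ ΔU = −W_by = 21350 J.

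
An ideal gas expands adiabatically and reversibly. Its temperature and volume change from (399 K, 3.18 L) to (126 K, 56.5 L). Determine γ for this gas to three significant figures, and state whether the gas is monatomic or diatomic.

TV^(γ−1) = const ⇒ γ − 1 = ln(T₂/T₁) / ln(V₁/V₂).
γ = 1 + ln(126/399) / ln(3.18/56.5) = 1.401.
γ ≈ 1.40 is close to 7/5, so the gas is diatomic.

γ ≈ 1.40; diatomic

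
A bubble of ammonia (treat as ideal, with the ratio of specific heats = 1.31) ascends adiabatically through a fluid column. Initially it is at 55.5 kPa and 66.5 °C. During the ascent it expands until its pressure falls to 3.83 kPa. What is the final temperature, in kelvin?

T₂ ≈ 180 K

Adiabatic: T₂/T₁ = (P₂/P₁)^((γ−1)/γ).
T₁ = 66.5 °C = 339.6 K.
T₂ = 339.6 × (3.83/55.5)^(0.237) = 180.4 K.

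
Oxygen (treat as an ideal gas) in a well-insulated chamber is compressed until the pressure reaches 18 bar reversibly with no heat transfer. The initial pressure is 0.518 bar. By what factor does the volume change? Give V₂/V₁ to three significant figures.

From PV^γ = const, V₂/V₁ = (P₁/P₂)^(1/γ).
For a diatomic ideal gas γ = 7/5.
V₂/V₁ = (0.518/18)^(5/7) = 0.07931.

V₂/V₁ ≈ 0.0793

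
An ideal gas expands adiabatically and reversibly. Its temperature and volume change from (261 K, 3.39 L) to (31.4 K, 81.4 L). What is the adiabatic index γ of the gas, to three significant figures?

γ ≈ 1.67

TV^(γ−1) = const ⇒ γ − 1 = ln(T₂/T₁) / ln(V₁/V₂).
γ = 1 + ln(31.4/261) / ln(3.39/81.4) = 1.666.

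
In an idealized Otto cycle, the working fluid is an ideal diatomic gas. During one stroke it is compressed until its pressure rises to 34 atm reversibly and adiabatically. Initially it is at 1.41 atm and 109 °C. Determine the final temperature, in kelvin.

T₂ ≈ 949 K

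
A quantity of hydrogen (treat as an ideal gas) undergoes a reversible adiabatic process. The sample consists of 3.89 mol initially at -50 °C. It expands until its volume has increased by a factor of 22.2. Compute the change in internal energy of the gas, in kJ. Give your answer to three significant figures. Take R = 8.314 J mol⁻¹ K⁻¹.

ΔU ≈ -12.8 kJ

For a reversible adiabat TV^(γ−1) is constant, so T₂ = T₁ (V₁/V₂)^(γ−1).
γ = 7/5 for a diatomic ideal gas, so γ−1 = 2/5.
T₁ = -50 °C = 223.1 K.
T₂ = 223.1 × (1/22.2)^(2/5) = 64.57 K.
Q = 0, so ΔU = W_on_gas = nCᵥΔT with Cᵥ = R/(γ−1) = 20.79 J/(mol·K).
ΔU = 3.89 × 20.79 × (64.57 − 223.1) = -12820 J.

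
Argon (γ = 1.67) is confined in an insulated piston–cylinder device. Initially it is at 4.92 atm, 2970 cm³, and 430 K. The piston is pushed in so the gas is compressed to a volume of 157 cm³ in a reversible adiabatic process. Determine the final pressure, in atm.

P₂ ≈ 667 atm

Since PV^γ is constant along a reversible adiabat, P₂ = P₁ (V₁/V₂)^γ.
P₂ = 4.92 × (2970/157)^(1.67) = 667.3 atm.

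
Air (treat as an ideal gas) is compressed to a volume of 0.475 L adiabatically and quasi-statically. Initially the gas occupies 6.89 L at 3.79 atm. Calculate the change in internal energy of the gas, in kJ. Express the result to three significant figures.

ΔU ≈ 12.7 kJ

γ = 7/5 for a diatomic ideal gas.
P₂ = P₁(V₁/V₂)^γ = 3.79×(6.89/0.475)^(7/5) = 160.2 atm.
For a reversible adiabat, W_by_gas = (P₁V₁ − P₂V₂)/(γ−1).
W_by = (384000×0.00689 − 1.624×10^7×0.000475) / (2/5) = -12670 J.
Q = 0 ⇒ ΔU = −W_by = 12670 J.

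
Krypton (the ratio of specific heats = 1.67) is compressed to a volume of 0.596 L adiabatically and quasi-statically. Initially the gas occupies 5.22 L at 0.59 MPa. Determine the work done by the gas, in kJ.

W ≈ -15.1 kJ

P₂ = P₁(V₁/V₂)^γ = 0.59×(5.22/0.596)^(1.67) = 22.12 MPa.
For a reversible adiabat, W_by_gas = (P₁V₁ − P₂V₂)/(γ−1).
W_by = (590000×0.00522 − 2.212×10^7×0.000596) / (0.67) = -15080 J.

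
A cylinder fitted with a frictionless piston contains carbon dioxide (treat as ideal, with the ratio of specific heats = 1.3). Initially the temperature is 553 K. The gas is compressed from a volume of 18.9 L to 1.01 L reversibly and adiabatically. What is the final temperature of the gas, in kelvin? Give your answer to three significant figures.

T₂ ≈ 1330 K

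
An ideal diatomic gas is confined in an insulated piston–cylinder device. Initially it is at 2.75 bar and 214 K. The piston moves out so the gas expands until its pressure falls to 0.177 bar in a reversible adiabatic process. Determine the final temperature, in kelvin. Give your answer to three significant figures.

Adiabatic: T₂/T₁ = (P₂/P₁)^((γ−1)/γ).
For a diatomic ideal gas γ = 7/5, so (γ−1)/γ = 2/7.
T₂ = 214 × (0.177/2.75)^(2/7) = 97.73 K.

T₂ ≈ 97.7 K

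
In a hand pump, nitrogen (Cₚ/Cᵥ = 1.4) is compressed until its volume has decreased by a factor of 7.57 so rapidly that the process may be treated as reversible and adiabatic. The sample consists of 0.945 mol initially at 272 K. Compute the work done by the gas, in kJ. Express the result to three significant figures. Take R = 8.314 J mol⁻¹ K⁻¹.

W ≈ -6.66 kJ

Adiabatic: T₁V₁^(γ−1) = T₂V₂^(γ−1) ⇒ T₂ = T₁ (V₁/V₂)^(γ−1).
T₂ = 272 × 7.57^(0.4) = 611.2 K.
Q = 0, so ΔU = W_on_gas = nCᵥΔT with Cᵥ = R/(γ−1) = 20.79 J/(mol·K).
ΔU = 0.945 × 20.79 × (611.2 − 272) = 6663 J.
Work done by the gas = −ΔU = -6663 J.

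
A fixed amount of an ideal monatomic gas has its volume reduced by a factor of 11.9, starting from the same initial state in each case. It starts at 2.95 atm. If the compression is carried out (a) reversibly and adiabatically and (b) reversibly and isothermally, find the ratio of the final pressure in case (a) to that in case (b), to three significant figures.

P_adiabatic / P_isothermal ≈ 5.21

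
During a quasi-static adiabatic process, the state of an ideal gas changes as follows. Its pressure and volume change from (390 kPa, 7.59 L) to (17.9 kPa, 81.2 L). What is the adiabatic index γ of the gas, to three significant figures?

γ ≈ 1.30

PV^γ = const ⇒ γ = ln(P₂/P₁) / ln(V₁/V₂).
γ = ln(17.9/390) / ln(7.59/81.2) = 1.3.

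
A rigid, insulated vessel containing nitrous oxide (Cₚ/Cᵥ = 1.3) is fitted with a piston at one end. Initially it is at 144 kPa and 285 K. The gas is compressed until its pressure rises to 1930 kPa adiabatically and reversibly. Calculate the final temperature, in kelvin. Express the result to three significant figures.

Adiabatic: T₂/T₁ = (P₂/P₁)^((γ−1)/γ).
T₂ = 285 × (1930/144)^(0.231) = 518.8 K.

T₂ ≈ 519 K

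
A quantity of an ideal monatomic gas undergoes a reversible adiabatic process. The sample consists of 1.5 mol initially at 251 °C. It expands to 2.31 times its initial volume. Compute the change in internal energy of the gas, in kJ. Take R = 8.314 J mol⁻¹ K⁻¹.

Adiabatic: T₁V₁^(γ−1) = T₂V₂^(γ−1) ⇒ T₂ = T₁ (V₁/V₂)^(γ−1).
γ = 5/3 for a monatomic ideal gas, so γ−1 = 2/3.
T₁ = 251 °C = 524.1 K.
T₂ = 524.1 × (1/2.31)^(2/3) = 299.9 K.
Q = 0, so ΔU = W_on_gas = nCᵥΔT with Cᵥ = R/(γ−1) = 12.47 J/(mol·K).
ΔU = 1.5 × 12.47 × (299.9 − 524.1) = -4194 J.

ΔU ≈ -4.19 kJ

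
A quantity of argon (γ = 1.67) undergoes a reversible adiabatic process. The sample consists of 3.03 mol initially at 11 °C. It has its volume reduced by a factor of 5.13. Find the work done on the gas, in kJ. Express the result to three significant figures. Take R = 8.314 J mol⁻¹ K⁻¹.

For a reversible adiabat TV^(γ−1) is constant, so T₂ = T₁ (V₁/V₂)^(γ−1).
T₁ = 11 °C = 284.1 K.
T₂ = 284.1 × 5.13^(0.67) = 849.8 K.
Q = 0, so ΔU = W_on_gas = nCᵥΔT with Cᵥ = R/(γ−1) = 12.41 J/(mol·K).
ΔU = 3.03 × 12.41 × (849.8 − 284.1) = 21270 J.

W ≈ 21.3 kJ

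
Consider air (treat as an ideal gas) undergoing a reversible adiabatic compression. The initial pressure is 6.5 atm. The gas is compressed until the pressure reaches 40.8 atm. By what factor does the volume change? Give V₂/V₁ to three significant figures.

V₂/V₁ ≈ 0.269

From PV^γ = const, V₂/V₁ = (P₁/P₂)^(1/γ).
For a diatomic ideal gas γ = 7/5.
V₂/V₁ = (6.5/40.8)^(5/7) = 0.2693.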